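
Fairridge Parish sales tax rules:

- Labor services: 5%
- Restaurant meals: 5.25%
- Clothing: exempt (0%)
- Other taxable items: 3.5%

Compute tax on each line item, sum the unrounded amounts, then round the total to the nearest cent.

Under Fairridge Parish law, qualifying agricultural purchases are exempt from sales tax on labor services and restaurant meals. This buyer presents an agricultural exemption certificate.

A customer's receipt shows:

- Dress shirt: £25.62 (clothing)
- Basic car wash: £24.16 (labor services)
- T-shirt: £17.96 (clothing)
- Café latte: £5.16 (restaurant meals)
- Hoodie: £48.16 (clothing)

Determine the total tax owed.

£0.00

Dress shirt £25.62: clothing → 0% → £0.00
Basic car wash £24.16: labor services, buyer-exempt → 0% → £0.00
T-shirt £17.96: clothing → 0% → £0.00
Café latte £5.16: restaurant meals, buyer-exempt → 0% → £0.00
Hoodie £48.16: clothing → 0% → £0.00
Unrounded tax sum = £0.00 → £0.00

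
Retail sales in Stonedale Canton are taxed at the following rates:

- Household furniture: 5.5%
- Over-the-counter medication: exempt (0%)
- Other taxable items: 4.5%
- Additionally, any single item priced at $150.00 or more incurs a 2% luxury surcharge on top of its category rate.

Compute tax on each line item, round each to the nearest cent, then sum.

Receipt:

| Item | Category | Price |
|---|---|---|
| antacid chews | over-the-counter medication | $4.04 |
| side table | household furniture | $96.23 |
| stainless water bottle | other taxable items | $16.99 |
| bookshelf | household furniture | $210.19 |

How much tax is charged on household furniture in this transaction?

$21.05

Side table $96.23: household furniture → 5.5% → $5.29
Bookshelf $210.19: household furniture → 5.5% + 2% surcharge = 7.5% → $15.76
Tax on household furniture = $5.29 + $15.76 = $21.05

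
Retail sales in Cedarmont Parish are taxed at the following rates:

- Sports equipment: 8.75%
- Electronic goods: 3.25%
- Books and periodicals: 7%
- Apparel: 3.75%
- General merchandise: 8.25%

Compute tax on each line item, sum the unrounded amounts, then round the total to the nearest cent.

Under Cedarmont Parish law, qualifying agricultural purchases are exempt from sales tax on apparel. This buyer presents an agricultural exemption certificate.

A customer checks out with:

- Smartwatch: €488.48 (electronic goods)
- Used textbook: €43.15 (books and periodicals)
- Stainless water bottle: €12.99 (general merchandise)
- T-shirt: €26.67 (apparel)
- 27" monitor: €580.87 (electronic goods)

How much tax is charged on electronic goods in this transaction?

€34.75

Smartwatch €488.48: electronic goods → 3.25% → €15.8756
27" monitor €580.87: electronic goods → 3.25% → €18.878275
Tax on electronic goods: unrounded sum = €34.753875 → €34.75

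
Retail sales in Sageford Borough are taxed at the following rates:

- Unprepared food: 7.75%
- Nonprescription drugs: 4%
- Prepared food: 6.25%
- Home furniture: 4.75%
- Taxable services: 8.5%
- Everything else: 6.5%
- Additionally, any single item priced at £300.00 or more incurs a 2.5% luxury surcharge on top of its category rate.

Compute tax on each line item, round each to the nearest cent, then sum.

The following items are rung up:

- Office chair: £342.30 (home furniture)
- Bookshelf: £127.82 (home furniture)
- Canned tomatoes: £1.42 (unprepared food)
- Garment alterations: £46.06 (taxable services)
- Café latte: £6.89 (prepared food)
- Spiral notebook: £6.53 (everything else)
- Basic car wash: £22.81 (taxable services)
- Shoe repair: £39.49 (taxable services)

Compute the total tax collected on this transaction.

£41.07

Office chair £342.30: home furniture → 4.75% + 2.5% surcharge = 7.25% → £24.82
Bookshelf £127.82: home furniture → 4.75% → £6.07
Canned tomatoes £1.42: unprepared food → 7.75% → £0.11
Garment alterations £46.06: taxable services → 8.5% → £3.92
Café latte £6.89: prepared food → 6.25% → £0.43
Spiral notebook £6.53: everything else → 6.5% → £0.42
Basic car wash £22.81: taxable services → 8.5% → £1.94
Shoe repair £39.49: taxable services → 8.5% → £3.36
Total tax = £24.82 + £6.07 + £0.11 + £3.92 + £0.43 + £0.42 + £1.94 + £3.36 = £41.07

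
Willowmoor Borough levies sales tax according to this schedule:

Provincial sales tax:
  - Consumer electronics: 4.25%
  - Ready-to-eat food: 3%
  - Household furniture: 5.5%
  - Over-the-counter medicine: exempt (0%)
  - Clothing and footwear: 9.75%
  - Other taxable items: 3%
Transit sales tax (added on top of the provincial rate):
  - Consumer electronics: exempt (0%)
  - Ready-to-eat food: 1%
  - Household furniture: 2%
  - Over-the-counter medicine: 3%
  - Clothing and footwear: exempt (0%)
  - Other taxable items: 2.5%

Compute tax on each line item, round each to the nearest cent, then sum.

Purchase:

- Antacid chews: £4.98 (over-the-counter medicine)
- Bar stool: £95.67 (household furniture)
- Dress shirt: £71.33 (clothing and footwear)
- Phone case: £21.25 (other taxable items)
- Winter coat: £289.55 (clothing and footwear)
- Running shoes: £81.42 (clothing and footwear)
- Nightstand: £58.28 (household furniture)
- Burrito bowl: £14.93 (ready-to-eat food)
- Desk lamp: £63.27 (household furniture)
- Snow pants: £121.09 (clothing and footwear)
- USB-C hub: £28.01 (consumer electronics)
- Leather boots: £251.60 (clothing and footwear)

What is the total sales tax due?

£98.87

Antacid chews £4.98: over-the-counter medicine → 0% + 3% transit = 3% → £0.15
Bar stool £95.67: household furniture → 5.5% + 2% transit = 7.5% → £7.18
Dress shirt £71.33: clothing and footwear → 9.75% + 0% transit = 9.75% → £6.95
Phone case £21.25: other taxable items → 3% + 2.5% transit = 5.5% → £1.17
Winter coat £289.55: clothing and footwear → 9.75% + 0% transit = 9.75% → £28.23
Running shoes £81.42: clothing and footwear → 9.75% + 0% transit = 9.75% → £7.94
Nightstand £58.28: household furniture → 5.5% + 2% transit = 7.5% → £4.37
Burrito bowl £14.93: ready-to-eat food → 3% + 1% transit = 4% → £0.60
Desk lamp £63.27: household furniture → 5.5% + 2% transit = 7.5% → £4.75
Snow pants £121.09: clothing and footwear → 9.75% + 0% transit = 9.75% → £11.81
USB-C hub £28.01: consumer electronics → 4.25% + 0% transit = 4.25% → £1.19
Leather boots £251.60: clothing and footwear → 9.75% + 0% transit = 9.75% → £24.53
Total tax = £0.15 + £7.18 + £6.95 + £1.17 + £28.23 + £7.94 + £4.37 + £0.60 + £4.75 + £11.81 + £1.19 + £24.53 = £98.87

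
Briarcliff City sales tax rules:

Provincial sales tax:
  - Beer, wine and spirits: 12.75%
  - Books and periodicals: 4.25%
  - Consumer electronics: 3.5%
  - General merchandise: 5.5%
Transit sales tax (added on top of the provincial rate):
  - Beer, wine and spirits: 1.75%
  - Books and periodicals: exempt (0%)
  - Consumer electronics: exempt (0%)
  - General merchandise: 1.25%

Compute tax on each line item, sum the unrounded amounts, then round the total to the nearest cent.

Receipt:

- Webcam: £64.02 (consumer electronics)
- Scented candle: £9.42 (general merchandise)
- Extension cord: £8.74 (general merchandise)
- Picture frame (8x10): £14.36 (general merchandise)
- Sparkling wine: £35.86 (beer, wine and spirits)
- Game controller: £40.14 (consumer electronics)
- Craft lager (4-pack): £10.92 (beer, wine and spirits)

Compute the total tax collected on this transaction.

£12.62

Webcam £64.02: consumer electronics → 3.5% + 0% transit = 3.5% → £2.2407
Scented candle £9.42: general merchandise → 5.5% + 1.25% transit = 6.75% → £0.63585
Extension cord £8.74: general merchandise → 5.5% + 1.25% transit = 6.75% → £0.58995
Picture frame (8x10) £14.36: general merchandise → 5.5% + 1.25% transit = 6.75% → £0.9693
Sparkling wine £35.86: beer, wine and spirits → 12.75% + 1.75% transit = 14.5% → £5.1997
Game controller £40.14: consumer electronics → 3.5% + 0% transit = 3.5% → £1.4049
Craft lager (4-pack) £10.92: beer, wine and spirits → 12.75% + 1.75% transit = 14.5% → £1.5834
Unrounded tax sum = £12.6238 → £12.62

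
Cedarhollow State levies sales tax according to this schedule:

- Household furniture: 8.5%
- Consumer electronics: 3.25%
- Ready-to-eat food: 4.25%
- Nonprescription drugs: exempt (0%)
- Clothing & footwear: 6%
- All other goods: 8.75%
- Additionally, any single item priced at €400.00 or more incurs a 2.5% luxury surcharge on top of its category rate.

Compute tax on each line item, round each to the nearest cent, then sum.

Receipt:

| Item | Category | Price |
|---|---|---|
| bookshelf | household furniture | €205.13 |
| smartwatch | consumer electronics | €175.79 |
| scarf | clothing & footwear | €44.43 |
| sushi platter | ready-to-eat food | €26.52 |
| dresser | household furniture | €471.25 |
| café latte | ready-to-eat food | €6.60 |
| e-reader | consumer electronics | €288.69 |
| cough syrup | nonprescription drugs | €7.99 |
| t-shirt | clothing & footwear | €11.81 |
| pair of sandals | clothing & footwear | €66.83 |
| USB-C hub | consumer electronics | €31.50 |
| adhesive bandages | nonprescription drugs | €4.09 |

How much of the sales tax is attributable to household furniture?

Bookshelf €205.13: household furniture → 8.5% → €17.44
Dresser €471.25: household furniture → 8.5% + 2.5% surcharge = 11% → €51.84
Tax on household furniture = €17.44 + €51.84 = €69.28

€69.28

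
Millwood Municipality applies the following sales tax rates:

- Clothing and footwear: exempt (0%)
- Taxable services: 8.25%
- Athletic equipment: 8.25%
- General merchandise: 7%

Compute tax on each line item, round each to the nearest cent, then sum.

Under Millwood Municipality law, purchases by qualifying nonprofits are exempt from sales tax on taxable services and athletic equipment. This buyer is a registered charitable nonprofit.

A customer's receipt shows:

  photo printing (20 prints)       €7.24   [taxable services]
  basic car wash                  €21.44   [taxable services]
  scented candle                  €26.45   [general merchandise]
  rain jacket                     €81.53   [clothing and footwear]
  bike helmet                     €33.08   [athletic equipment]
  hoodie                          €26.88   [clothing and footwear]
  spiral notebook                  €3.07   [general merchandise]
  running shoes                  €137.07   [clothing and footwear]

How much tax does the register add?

Photo printing (20 prints) €7.24: taxable services, buyer-exempt → 0% → €0.00
Basic car wash €21.44: taxable services, buyer-exempt → 0% → €0.00
Scented candle €26.45: general merchandise → 7% → €1.85
Rain jacket €81.53: clothing and footwear → 0% → €0.00
Bike helmet €33.08: athletic equipment, buyer-exempt → 0% → €0.00
Hoodie €26.88: clothing and footwear → 0% → €0.00
Spiral notebook €3.07: general merchandise → 7% → €0.21
Running shoes €137.07: clothing and footwear → 0% → €0.00
Total tax = €1.85 + €0.21 = €2.06

€2.06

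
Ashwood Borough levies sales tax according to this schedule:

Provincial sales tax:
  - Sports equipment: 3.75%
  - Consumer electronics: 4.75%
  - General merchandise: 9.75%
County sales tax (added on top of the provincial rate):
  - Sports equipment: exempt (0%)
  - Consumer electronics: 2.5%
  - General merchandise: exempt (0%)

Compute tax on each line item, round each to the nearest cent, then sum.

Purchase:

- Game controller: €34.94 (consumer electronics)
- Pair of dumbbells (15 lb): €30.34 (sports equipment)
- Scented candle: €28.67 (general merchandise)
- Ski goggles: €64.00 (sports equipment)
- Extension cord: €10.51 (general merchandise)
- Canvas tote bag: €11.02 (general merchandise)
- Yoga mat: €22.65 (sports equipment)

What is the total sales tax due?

Game controller €34.94: consumer electronics → 4.75% + 2.5% county = 7.25% → €2.53
Pair of dumbbells (15 lb) €30.34: sports equipment → 3.75% + 0% county = 3.75% → €1.14
Scented candle €28.67: general merchandise → 9.75% + 0% county = 9.75% → €2.80
Ski goggles €64.00: sports equipment → 3.75% + 0% county = 3.75% → €2.40
Extension cord €10.51: general merchandise → 9.75% + 0% county = 9.75% → €1.02
Canvas tote bag €11.02: general merchandise → 9.75% + 0% county = 9.75% → €1.07
Yoga mat €22.65: sports equipment → 3.75% + 0% county = 3.75% → €0.85
Total tax = €2.53 + €1.14 + €2.80 + €2.40 + €1.02 + €1.07 + €0.85 = €11.81

€11.81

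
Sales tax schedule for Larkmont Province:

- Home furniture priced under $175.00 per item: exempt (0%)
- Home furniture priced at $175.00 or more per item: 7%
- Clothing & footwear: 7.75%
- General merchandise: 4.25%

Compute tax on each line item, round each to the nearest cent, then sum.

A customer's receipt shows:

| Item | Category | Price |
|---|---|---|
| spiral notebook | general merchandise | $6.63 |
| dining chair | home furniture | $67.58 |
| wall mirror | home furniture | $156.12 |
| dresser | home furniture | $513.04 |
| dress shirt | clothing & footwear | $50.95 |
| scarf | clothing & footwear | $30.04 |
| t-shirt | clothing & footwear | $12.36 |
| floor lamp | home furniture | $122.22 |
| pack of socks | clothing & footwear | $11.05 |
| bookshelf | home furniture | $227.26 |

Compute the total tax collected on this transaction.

Spiral notebook $6.63: general merchandise → 4.25% → $0.28
Dining chair $67.58: home furniture, under $175.00 → 0% → $0.00
Wall mirror $156.12: home furniture, under $175.00 → 0% → $0.00
Dresser $513.04: home furniture, $175.00 or more → 7% → $35.91
Dress shirt $50.95: clothing & footwear → 7.75% → $3.95
Scarf $30.04: clothing & footwear → 7.75% → $2.33
T-shirt $12.36: clothing & footwear → 7.75% → $0.96
Floor lamp $122.22: home furniture, under $175.00 → 0% → $0.00
Pack of socks $11.05: clothing & footwear → 7.75% → $0.86
Bookshelf $227.26: home furniture, $175.00 or more → 7% → $15.91
Total tax = $0.28 + $35.91 + $3.95 + $2.33 + $0.96 + $0.86 + $15.91 = $60.20

$60.20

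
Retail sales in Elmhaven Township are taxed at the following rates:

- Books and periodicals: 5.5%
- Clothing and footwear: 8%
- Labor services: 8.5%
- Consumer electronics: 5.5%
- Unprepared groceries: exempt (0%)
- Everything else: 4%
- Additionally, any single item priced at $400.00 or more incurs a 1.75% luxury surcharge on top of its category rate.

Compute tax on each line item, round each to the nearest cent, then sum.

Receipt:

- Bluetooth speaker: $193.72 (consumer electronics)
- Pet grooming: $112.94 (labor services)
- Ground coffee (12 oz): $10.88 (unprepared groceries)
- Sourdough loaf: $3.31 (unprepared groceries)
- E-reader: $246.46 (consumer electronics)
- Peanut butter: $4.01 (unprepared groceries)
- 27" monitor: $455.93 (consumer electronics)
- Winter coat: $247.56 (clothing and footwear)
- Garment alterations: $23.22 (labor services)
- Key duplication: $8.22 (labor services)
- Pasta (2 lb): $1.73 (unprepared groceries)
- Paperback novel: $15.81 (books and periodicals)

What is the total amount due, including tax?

Bluetooth speaker $193.72: consumer electronics → 5.5% → $10.65
Pet grooming $112.94: labor services → 8.5% → $9.60
Ground coffee (12 oz) $10.88: unprepared groceries → 0% → $0.00
Sourdough loaf $3.31: unprepared groceries → 0% → $0.00
E-reader $246.46: consumer electronics → 5.5% → $13.56
Peanut butter $4.01: unprepared groceries → 0% → $0.00
27" monitor $455.93: consumer electronics → 5.5% + 1.75% surcharge = 7.25% → $33.05
Winter coat $247.56: clothing and footwear → 8% → $19.80
Garment alterations $23.22: labor services → 8.5% → $1.97
Key duplication $8.22: labor services → 8.5% → $0.70
Pasta (2 lb) $1.73: unprepared groceries → 0% → $0.00
Paperback novel $15.81: books and periodicals → 5.5% → $0.87
Subtotal = $1323.79; tax = $90.20; total due = $1413.99

$1413.99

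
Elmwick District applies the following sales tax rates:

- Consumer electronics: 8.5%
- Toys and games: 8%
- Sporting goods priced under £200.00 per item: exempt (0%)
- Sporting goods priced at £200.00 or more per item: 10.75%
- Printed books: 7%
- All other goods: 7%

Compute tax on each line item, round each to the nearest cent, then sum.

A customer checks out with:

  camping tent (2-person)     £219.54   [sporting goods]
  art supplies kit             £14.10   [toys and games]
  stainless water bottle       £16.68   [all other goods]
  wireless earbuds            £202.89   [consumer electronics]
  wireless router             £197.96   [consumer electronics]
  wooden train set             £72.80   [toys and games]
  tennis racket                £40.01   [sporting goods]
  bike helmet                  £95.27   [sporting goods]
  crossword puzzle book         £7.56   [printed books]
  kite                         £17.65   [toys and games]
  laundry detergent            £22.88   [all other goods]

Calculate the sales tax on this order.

Camping tent (2-person) £219.54: sporting goods, £200.00 or more → 10.75% → £23.60
Art supplies kit £14.10: toys and games → 8% → £1.13
Stainless water bottle £16.68: all other goods → 7% → £1.17
Wireless earbuds £202.89: consumer electronics → 8.5% → £17.25
Wireless router £197.96: consumer electronics → 8.5% → £16.83
Wooden train set £72.80: toys and games → 8% → £5.82
Tennis racket £40.01: sporting goods, under £200.00 → 0% → £0.00
Bike helmet £95.27: sporting goods, under £200.00 → 0% → £0.00
Crossword puzzle book £7.56: printed books → 7% → £0.53
Kite £17.65: toys and games → 8% → £1.41
Laundry detergent £22.88: all other goods → 7% → £1.60
Total tax = £23.60 + £1.13 + £1.17 + £17.25 + £16.83 + £5.82 + £0.53 + £1.41 + £1.60 = £69.34

£69.34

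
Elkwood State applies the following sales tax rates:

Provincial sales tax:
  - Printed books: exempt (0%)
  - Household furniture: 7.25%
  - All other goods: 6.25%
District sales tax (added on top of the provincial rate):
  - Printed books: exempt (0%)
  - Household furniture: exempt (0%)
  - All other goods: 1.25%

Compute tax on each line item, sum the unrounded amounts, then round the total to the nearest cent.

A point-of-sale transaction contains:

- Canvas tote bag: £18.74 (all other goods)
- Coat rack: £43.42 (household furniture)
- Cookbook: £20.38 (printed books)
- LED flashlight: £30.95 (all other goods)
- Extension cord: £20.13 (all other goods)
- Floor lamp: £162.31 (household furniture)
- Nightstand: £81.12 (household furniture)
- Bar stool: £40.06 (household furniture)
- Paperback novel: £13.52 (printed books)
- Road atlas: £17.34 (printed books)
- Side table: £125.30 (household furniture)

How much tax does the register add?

Canvas tote bag £18.74: all other goods → 6.25% + 1.25% district = 7.5% → £1.4055
Coat rack £43.42: household furniture → 7.25% + 0% district = 7.25% → £3.14795
Cookbook £20.38: printed books → 0% + 0% district = 0% → £0.00
LED flashlight £30.95: all other goods → 6.25% + 1.25% district = 7.5% → £2.32125
Extension cord £20.13: all other goods → 6.25% + 1.25% district = 7.5% → £1.50975
Floor lamp £162.31: household furniture → 7.25% + 0% district = 7.25% → £11.767475
Nightstand £81.12: household furniture → 7.25% + 0% district = 7.25% → £5.8812
Bar stool £40.06: household furniture → 7.25% + 0% district = 7.25% → £2.90435
Paperback novel £13.52: printed books → 0% + 0% district = 0% → £0.00
Road atlas £17.34: printed books → 0% + 0% district = 0% → £0.00
Side table £125.30: household furniture → 7.25% + 0% district = 7.25% → £9.08425
Unrounded tax sum = £38.021725 → £38.02

£38.02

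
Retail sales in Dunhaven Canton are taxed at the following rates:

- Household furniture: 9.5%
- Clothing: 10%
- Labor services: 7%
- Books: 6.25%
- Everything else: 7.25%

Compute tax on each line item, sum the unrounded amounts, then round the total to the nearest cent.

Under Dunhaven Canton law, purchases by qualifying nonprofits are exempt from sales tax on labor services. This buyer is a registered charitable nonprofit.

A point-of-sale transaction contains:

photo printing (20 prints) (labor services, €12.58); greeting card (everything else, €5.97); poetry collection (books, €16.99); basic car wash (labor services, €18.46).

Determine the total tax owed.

Photo printing (20 prints) €12.58: labor services, buyer-exempt → 0% → €0.00
Greeting card €5.97: everything else → 7.25% → €0.432825
Poetry collection €16.99: books → 6.25% → €1.061875
Basic car wash €18.46: labor services, buyer-exempt → 0% → €0.00
Unrounded tax sum = €1.4947 → €1.49

€1.49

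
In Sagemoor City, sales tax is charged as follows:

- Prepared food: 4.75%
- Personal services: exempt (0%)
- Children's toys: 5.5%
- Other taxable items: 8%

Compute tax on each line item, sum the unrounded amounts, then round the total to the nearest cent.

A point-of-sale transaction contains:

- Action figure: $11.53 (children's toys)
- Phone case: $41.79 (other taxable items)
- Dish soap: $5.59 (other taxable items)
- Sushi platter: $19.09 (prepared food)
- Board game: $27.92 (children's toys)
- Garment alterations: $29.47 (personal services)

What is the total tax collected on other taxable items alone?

$3.79

Phone case $41.79: other taxable items → 8% → $3.3432
Dish soap $5.59: other taxable items → 8% → $0.4472
Tax on other taxable items: unrounded sum = $3.7904 → $3.79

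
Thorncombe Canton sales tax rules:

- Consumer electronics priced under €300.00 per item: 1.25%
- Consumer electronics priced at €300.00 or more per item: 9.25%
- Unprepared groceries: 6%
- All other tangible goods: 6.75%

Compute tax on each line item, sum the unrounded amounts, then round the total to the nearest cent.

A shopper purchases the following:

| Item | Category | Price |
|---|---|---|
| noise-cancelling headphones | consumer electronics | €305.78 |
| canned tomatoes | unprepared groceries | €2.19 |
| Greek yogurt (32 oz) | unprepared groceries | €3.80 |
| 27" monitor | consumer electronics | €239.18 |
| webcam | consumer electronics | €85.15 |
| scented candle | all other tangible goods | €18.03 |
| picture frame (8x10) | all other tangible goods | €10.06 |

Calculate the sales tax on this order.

Noise-cancelling headphones €305.78: consumer electronics, €300.00 or more → 9.25% → €28.28465
Canned tomatoes €2.19: unprepared groceries → 6% → €0.1314
Greek yogurt (32 oz) €3.80: unprepared groceries → 6% → €0.228
27" monitor €239.18: consumer electronics, under €300.00 → 1.25% → €2.98975
Webcam €85.15: consumer electronics, under €300.00 → 1.25% → €1.064375
Scented candle €18.03: all other tangible goods → 6.75% → €1.217025
Picture frame (8x10) €10.06: all other tangible goods → 6.75% → €0.67905
Unrounded tax sum = €34.59425 → €34.59

€34.59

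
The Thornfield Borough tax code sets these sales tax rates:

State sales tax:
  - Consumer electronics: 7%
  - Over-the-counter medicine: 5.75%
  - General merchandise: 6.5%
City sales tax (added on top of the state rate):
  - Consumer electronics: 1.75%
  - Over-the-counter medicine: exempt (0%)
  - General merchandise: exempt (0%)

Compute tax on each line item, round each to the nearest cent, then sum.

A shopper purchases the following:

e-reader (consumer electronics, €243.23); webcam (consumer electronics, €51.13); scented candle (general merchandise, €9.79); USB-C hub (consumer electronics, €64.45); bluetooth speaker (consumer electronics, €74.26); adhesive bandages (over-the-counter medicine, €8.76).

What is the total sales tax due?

E-reader €243.23: consumer electronics → 7% + 1.75% city = 8.75% → €21.28
Webcam €51.13: consumer electronics → 7% + 1.75% city = 8.75% → €4.47
Scented candle €9.79: general merchandise → 6.5% + 0% city = 6.5% → €0.64
USB-C hub €64.45: consumer electronics → 7% + 1.75% city = 8.75% → €5.64
Bluetooth speaker €74.26: consumer electronics → 7% + 1.75% city = 8.75% → €6.50
Adhesive bandages €8.76: over-the-counter medicine → 5.75% + 0% city = 5.75% → €0.50
Total tax = €21.28 + €4.47 + €0.64 + €5.64 + €6.50 + €0.50 = €39.03

€39.03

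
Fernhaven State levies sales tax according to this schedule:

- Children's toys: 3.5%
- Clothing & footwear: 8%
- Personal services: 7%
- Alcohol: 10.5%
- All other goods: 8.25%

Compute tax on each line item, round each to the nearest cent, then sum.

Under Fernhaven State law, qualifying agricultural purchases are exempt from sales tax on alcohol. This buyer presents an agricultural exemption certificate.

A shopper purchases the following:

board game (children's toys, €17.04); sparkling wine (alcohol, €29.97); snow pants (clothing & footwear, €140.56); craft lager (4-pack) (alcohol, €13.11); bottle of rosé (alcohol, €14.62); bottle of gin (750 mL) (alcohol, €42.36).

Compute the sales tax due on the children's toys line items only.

Board game €17.04: children's toys → 3.5% → €0.60
Tax on children's toys = €0.60

€0.60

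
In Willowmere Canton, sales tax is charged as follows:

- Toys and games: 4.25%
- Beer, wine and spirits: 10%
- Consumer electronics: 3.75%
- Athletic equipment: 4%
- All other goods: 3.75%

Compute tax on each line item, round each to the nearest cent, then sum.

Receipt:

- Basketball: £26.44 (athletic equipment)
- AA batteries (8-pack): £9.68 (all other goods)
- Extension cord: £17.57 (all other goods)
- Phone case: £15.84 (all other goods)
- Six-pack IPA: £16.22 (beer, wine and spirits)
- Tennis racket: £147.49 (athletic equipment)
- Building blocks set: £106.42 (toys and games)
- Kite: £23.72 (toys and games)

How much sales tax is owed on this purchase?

£15.72

Basketball £26.44: athletic equipment → 4% → £1.06
AA batteries (8-pack) £9.68: all other goods → 3.75% → £0.36
Extension cord £17.57: all other goods → 3.75% → £0.66
Phone case £15.84: all other goods → 3.75% → £0.59
Six-pack IPA £16.22: beer, wine and spirits → 10% → £1.62
Tennis racket £147.49: athletic equipment → 4% → £5.90
Building blocks set £106.42: toys and games → 4.25% → £4.52
Kite £23.72: toys and games → 4.25% → £1.01
Total tax = £1.06 + £0.36 + £0.66 + £0.59 + £1.62 + £5.90 + £4.52 + £1.01 = £15.72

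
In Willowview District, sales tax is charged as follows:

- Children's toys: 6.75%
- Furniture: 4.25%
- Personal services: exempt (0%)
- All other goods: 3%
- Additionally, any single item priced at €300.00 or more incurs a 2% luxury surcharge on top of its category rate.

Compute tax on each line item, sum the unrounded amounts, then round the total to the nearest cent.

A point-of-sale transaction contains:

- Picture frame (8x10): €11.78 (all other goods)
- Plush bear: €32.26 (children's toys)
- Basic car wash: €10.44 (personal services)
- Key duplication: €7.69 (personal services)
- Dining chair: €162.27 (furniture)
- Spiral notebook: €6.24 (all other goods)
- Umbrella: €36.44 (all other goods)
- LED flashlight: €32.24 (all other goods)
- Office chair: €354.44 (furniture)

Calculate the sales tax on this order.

Picture frame (8x10) €11.78: all other goods → 3% → €0.3534
Plush bear €32.26: children's toys → 6.75% → €2.17755
Basic car wash €10.44: personal services → 0% → €0.00
Key duplication €7.69: personal services → 0% → €0.00
Dining chair €162.27: furniture → 4.25% → €6.896475
Spiral notebook €6.24: all other goods → 3% → €0.1872
Umbrella €36.44: all other goods → 3% → €1.0932
LED flashlight €32.24: all other goods → 3% → €0.9672
Office chair €354.44: furniture → 4.25% + 2% surcharge = 6.25% → €22.1525
Unrounded tax sum = €33.827525 → €33.83

€33.83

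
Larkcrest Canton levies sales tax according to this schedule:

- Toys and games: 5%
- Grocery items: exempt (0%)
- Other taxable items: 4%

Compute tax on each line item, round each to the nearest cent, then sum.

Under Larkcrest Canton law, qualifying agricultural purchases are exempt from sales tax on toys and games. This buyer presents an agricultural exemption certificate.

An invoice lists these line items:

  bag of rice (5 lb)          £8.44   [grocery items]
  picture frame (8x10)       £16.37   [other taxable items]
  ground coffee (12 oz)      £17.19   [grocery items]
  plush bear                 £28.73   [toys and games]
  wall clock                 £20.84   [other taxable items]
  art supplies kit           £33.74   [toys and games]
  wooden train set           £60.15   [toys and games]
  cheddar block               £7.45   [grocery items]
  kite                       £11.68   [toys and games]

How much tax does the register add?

Bag of rice (5 lb) £8.44: grocery items → 0% → £0.00
Picture frame (8x10) £16.37: other taxable items → 4% → £0.65
Ground coffee (12 oz) £17.19: grocery items → 0% → £0.00
Plush bear £28.73: toys and games, buyer-exempt → 0% → £0.00
Wall clock £20.84: other taxable items → 4% → £0.83
Art supplies kit £33.74: toys and games, buyer-exempt → 0% → £0.00
Wooden train set £60.15: toys and games, buyer-exempt → 0% → £0.00
Cheddar block £7.45: grocery items → 0% → £0.00
Kite £11.68: toys and games, buyer-exempt → 0% → £0.00
Total tax = £0.65 + £0.83 = £1.48

£1.48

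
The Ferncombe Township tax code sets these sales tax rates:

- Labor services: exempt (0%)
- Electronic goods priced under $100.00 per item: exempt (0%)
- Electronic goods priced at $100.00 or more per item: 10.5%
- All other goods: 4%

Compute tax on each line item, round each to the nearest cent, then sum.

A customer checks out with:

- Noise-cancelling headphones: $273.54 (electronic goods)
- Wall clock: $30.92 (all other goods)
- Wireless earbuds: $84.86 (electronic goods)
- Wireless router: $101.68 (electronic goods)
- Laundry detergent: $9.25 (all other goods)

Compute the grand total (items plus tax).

Noise-cancelling headphones $273.54: electronic goods, $100.00 or more → 10.5% → $28.72
Wall clock $30.92: all other goods → 4% → $1.24
Wireless earbuds $84.86: electronic goods, under $100.00 → 0% → $0.00
Wireless router $101.68: electronic goods, $100.00 or more → 10.5% → $10.68
Laundry detergent $9.25: all other goods → 4% → $0.37
Subtotal = $500.25; tax = $41.01; total due = $541.26

$541.26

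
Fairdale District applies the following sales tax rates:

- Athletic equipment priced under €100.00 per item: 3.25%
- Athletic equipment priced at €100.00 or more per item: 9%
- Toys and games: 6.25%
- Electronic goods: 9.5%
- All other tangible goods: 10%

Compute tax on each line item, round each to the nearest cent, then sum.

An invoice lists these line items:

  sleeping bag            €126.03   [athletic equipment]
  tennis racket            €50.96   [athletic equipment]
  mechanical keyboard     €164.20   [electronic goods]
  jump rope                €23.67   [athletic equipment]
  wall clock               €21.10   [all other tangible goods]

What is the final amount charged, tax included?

€417.44

Sleeping bag €126.03: athletic equipment, €100.00 or more → 9% → €11.34
Tennis racket €50.96: athletic equipment, under €100.00 → 3.25% → €1.66
Mechanical keyboard €164.20: electronic goods → 9.5% → €15.60
Jump rope €23.67: athletic equipment, under €100.00 → 3.25% → €0.77
Wall clock €21.10: all other tangible goods → 10% → €2.11
Subtotal = €385.96; tax = €31.48; total due = €417.44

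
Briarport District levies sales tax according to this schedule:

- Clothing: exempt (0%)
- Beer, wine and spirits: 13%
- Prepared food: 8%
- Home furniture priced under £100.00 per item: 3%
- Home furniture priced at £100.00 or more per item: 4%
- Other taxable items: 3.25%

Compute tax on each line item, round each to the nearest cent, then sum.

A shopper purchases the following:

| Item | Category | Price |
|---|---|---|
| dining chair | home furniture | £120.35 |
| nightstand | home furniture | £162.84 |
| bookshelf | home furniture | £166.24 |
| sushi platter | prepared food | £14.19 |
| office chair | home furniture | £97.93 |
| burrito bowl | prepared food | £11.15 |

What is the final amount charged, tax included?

£595.64

Dining chair £120.35: home furniture, £100.00 or more → 4% → £4.81
Nightstand £162.84: home furniture, £100.00 or more → 4% → £6.51
Bookshelf £166.24: home furniture, £100.00 or more → 4% → £6.65
Sushi platter £14.19: prepared food → 8% → £1.14
Office chair £97.93: home furniture, under £100.00 → 3% → £2.94
Burrito bowl £11.15: prepared food → 8% → £0.89
Subtotal = £572.70; tax = £22.94; total due = £595.64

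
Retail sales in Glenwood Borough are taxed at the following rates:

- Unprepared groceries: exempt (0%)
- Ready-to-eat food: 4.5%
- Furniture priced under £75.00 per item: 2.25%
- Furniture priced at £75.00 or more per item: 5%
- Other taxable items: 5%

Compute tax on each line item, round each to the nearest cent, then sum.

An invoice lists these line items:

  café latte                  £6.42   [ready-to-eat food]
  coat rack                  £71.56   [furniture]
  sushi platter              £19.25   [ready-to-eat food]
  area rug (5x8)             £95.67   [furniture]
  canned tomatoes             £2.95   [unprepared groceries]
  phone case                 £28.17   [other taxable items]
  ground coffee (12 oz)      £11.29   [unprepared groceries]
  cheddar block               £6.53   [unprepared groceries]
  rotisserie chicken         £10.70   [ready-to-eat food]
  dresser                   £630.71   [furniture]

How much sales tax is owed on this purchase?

Café latte £6.42: ready-to-eat food → 4.5% → £0.29
Coat rack £71.56: furniture, under £75.00 → 2.25% → £1.61
Sushi platter £19.25: ready-to-eat food → 4.5% → £0.87
Area rug (5x8) £95.67: furniture, £75.00 or more → 5% → £4.78
Canned tomatoes £2.95: unprepared groceries → 0% → £0.00
Phone case £28.17: other taxable items → 5% → £1.41
Ground coffee (12 oz) £11.29: unprepared groceries → 0% → £0.00
Cheddar block £6.53: unprepared groceries → 0% → £0.00
Rotisserie chicken £10.70: ready-to-eat food → 4.5% → £0.48
Dresser £630.71: furniture, £75.00 or more → 5% → £31.54
Total tax = £0.29 + £1.61 + £0.87 + £4.78 + £1.41 + £0.48 + £31.54 = £40.98

£40.98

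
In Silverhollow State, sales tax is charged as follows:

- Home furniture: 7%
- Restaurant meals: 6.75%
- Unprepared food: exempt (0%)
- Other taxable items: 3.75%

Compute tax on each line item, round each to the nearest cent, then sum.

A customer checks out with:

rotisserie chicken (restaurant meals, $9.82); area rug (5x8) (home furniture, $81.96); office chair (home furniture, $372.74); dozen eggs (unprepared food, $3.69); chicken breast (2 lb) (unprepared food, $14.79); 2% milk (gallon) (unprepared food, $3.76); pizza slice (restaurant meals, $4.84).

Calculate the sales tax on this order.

Rotisserie chicken $9.82: restaurant meals → 6.75% → $0.66
Area rug (5x8) $81.96: home furniture → 7% → $5.74
Office chair $372.74: home furniture → 7% → $26.09
Dozen eggs $3.69: unprepared food → 0% → $0.00
Chicken breast (2 lb) $14.79: unprepared food → 0% → $0.00
2% milk (gallon) $3.76: unprepared food → 0% → $0.00
Pizza slice $4.84: restaurant meals → 6.75% → $0.33
Total tax = $0.66 + $5.74 + $26.09 + $0.33 = $32.82

$32.82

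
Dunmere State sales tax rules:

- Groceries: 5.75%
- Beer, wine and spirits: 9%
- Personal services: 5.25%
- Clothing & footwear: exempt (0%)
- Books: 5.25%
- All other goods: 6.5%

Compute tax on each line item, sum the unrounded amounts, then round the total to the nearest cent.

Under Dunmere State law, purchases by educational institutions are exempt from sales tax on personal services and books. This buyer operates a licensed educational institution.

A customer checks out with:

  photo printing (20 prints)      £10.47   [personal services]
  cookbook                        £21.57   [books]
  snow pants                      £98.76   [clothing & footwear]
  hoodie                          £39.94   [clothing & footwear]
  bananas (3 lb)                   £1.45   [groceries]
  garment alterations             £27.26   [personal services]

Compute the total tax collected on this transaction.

Photo printing (20 prints) £10.47: personal services, buyer-exempt → 0% → £0.00
Cookbook £21.57: books, buyer-exempt → 0% → £0.00
Snow pants £98.76: clothing & footwear → 0% → £0.00
Hoodie £39.94: clothing & footwear → 0% → £0.00
Bananas (3 lb) £1.45: groceries → 5.75% → £0.083375
Garment alterations £27.26: personal services, buyer-exempt → 0% → £0.00
Unrounded tax sum = £0.083375 → £0.08

£0.08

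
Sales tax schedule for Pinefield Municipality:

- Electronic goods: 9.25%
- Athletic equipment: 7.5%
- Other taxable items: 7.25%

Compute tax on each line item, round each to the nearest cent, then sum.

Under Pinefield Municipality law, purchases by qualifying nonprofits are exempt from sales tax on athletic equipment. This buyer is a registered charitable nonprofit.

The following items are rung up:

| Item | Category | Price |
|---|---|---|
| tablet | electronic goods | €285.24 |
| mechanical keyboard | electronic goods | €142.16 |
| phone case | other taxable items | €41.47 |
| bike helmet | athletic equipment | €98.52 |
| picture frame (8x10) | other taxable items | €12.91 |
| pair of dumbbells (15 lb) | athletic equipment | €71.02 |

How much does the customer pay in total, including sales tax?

Tablet €285.24: electronic goods → 9.25% → €26.38
Mechanical keyboard €142.16: electronic goods → 9.25% → €13.15
Phone case €41.47: other taxable items → 7.25% → €3.01
Bike helmet €98.52: athletic equipment, buyer-exempt → 0% → €0.00
Picture frame (8x10) €12.91: other taxable items → 7.25% → €0.94
Pair of dumbbells (15 lb) €71.02: athletic equipment, buyer-exempt → 0% → €0.00
Subtotal = €651.32; tax = €43.48; total due = €694.80

€694.80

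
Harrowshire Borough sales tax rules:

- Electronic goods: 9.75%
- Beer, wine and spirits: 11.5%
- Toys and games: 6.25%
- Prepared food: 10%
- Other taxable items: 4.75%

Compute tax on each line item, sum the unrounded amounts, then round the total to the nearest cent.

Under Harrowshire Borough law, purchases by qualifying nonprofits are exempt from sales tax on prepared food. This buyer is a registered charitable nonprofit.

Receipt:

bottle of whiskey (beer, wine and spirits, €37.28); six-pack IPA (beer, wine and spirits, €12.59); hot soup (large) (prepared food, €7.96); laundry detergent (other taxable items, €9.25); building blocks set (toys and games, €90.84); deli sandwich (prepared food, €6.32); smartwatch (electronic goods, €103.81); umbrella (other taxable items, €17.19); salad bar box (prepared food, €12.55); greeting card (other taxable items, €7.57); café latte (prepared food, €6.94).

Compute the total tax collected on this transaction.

Bottle of whiskey €37.28: beer, wine and spirits → 11.5% → €4.2872
Six-pack IPA €12.59: beer, wine and spirits → 11.5% → €1.44785
Hot soup (large) €7.96: prepared food, buyer-exempt → 0% → €0.00
Laundry detergent €9.25: other taxable items → 4.75% → €0.439375
Building blocks set €90.84: toys and games → 6.25% → €5.6775
Deli sandwich €6.32: prepared food, buyer-exempt → 0% → €0.00
Smartwatch €103.81: electronic goods → 9.75% → €10.121475
Umbrella €17.19: other taxable items → 4.75% → €0.816525
Salad bar box €12.55: prepared food, buyer-exempt → 0% → €0.00
Greeting card €7.57: other taxable items → 4.75% → €0.359575
Café latte €6.94: prepared food, buyer-exempt → 0% → €0.00
Unrounded tax sum = €23.1495 → €23.15

€23.15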